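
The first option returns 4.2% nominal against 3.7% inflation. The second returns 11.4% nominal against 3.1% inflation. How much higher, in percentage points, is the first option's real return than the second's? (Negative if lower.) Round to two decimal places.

-7.57

The first option real return: 1.042/1.037 − 1 = 0.482%.
The second real return: 1.114/1.031 − 1 = 8.050%.
Difference: 0.482 − 8.050 = -7.568 pp.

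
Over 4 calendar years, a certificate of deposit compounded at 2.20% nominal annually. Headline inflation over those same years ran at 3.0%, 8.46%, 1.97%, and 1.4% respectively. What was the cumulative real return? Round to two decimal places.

-5.55%

Cumulative inflation factor: 1.030 × 1.0846 × 1.0197 × 1.014 ≈ 1.15509.
Nominal growth factor: 1.09095. Real growth factor = 1.09095 / 1.15509 ≈ 0.94447.
Total real return ≈ -5.5534%.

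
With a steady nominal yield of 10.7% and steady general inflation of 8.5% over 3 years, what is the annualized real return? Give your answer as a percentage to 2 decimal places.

With constant rates the annual real return is the same each year: (1+10.7%)/(1+8.5%) − 1 = 0.02028.

2.03%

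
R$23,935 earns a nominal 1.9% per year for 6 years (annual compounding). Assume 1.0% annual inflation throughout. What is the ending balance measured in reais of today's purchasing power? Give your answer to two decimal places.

R$25,243.54

Nominal value at maturity: R$23,935 × (1 + 1.9%)^6 ≈ R$26,796.53.
Price-level factor over 6 years: (1 + 1.0%)^6 ≈ 1.0615201506.
The maturity value deflated by that factor is the answer in today's purchasing power.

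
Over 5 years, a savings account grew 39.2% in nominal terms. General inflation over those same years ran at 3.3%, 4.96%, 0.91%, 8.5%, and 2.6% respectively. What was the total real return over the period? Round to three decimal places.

14.289%

Cumulative inflation factor: 1.033 × 1.0496 × 1.0091 × 1.085 × 1.026 ≈ 1.21797.
Nominal growth factor: 1.39200. Real growth factor = 1.39200 / 1.21797 ≈ 1.14289.
Total real return ≈ 14.2888%.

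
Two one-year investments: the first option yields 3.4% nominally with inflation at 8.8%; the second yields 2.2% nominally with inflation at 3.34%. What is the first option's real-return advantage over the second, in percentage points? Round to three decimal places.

The first option real return: 1.034/1.088 − 1 = -4.9632%.
The second real return: 1.022/1.0334 − 1 = -1.1032%.
Difference: -4.9632 − (-1.1032) = -3.8600 pp.

-3.860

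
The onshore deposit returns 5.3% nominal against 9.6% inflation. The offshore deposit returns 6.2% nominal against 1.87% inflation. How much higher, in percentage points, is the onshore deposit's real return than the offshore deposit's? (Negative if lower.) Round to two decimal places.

The onshore deposit real return: 1.053/1.096 − 1 = -3.923%.
The offshore deposit real return: 1.062/1.0187 − 1 = 4.251%.
Difference: -3.923 − 4.251 = -8.174 pp.

-8.17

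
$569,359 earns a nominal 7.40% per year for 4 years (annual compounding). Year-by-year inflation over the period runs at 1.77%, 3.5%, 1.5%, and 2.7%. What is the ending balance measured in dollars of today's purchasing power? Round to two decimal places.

Nominal value at maturity: $569,359 × (1 + 7.40%)^4 ≈ $757,536.07.
Price-level factor over 4 years: 1.0177 × 1.035 × 1.015 × 1.027 ≈ 1.0979855134.
The maturity value deflated by that factor is the answer in today's purchasing power.

$689,932.66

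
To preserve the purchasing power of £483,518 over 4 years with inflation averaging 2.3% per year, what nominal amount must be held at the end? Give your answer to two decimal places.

£529,560.01

Cumulative price-level factor: (1+2.3%)^4 ≈ 1.0952229478.
The nominal amount required is £483,518 scaled up by that factor.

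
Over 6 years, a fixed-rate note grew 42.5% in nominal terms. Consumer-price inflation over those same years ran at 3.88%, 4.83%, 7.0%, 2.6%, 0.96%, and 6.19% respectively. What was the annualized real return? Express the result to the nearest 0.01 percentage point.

Cumulative inflation factor: 1.0388 × 1.0483 × 1.070 × 1.026 × 1.0096 × 1.0619 ≈ 1.28169.
Nominal growth factor: 1.42500. Real growth factor = 1.42500 / 1.28169 ≈ 1.11182.
Annualized: 1.11182^(1/6) − 1 ≈ 0.01782.

1.78%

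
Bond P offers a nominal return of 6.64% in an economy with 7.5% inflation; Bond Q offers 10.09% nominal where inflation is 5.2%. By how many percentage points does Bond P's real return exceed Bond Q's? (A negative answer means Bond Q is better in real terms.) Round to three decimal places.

-5.448

Bond P real return: 1.0664/1.075 − 1 = -0.8000%.
Bond Q real return: 1.1009/1.052 − 1 = 4.6483%.
Difference: -0.8000 − 4.6483 = -5.4483 pp.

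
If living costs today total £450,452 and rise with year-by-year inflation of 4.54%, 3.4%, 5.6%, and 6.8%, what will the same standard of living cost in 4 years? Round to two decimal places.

£549,144.61

Cumulative price-level factor: 1.0454 × 1.034 × 1.056 × 1.068 ≈ 1.2190968396.
The nominal amount required is £450,452 scaled up by that factor.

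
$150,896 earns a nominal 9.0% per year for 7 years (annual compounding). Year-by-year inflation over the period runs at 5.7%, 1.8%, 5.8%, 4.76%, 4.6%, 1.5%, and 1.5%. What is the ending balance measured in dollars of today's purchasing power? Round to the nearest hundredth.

Nominal value at maturity: $150,896 × (1 + 9.0%)^7 ≈ $275,843.79.
Price-level factor over 7 years: 1.057 × 1.018 × 1.058 × 1.0476 × 1.046 × 1.015 × 1.015 ≈ 1.2851910479.
Dividing the nominal maturity value by the price-level factor gives the value in today's money.

$214,632.52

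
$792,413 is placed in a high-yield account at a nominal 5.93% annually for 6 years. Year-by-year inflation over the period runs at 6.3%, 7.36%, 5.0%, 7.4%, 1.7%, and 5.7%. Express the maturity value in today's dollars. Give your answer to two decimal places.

Nominal value at maturity: $792,413 × (1 + 5.93%)^6 ≈ $1,119,606.54.
Price-level factor over 6 years: 1.063 × 1.0736 × 1.050 × 1.074 × 1.017 × 1.057 ≈ 1.3834557987.
Dividing the nominal maturity value by the price-level factor gives the value in today's money.

$809,282.48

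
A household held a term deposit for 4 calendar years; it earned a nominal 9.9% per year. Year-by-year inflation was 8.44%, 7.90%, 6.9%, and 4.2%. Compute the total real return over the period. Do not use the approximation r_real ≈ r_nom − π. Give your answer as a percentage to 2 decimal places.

11.93%

Cumulative inflation factor: 1.0844 × 1.0790 × 1.069 × 1.042 ≈ 1.30334.
Nominal growth factor: 1.45878. Real growth factor = 1.45878 / 1.30334 ≈ 1.11927.
Total real return ≈ 11.9269%.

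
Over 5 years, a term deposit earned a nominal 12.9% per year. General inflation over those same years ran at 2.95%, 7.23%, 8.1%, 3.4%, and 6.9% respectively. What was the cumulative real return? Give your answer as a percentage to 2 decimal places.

39.06%

Cumulative inflation factor: 1.0295 × 1.0723 × 1.081 × 1.034 × 1.069 ≈ 1.31907.
Nominal growth factor: 1.83430. Real growth factor = 1.83430 / 1.31907 ≈ 1.39060.
Total real return ≈ 39.0603%.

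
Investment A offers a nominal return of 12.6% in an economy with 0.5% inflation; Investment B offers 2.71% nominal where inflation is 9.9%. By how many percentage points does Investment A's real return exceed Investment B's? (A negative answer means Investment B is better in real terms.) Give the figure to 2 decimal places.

Investment A real return: 1.126/1.005 − 1 = 12.040%.
Investment B real return: 1.0271/1.099 − 1 = -6.542%.
Difference: 12.040 − (-6.542) = 18.582 pp.

18.58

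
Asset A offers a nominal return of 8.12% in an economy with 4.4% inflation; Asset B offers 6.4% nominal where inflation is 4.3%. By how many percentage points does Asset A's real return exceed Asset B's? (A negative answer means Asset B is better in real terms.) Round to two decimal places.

Asset A real return: 1.0812/1.044 − 1 = 3.563%.
Asset B real return: 1.064/1.043 − 1 = 2.013%.
Difference: 3.563 − 2.013 = 1.550 pp.

1.55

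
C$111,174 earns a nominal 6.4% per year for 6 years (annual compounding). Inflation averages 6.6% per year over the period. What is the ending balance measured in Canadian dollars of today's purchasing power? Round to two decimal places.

Nominal value at maturity: C$111,174 × (1 + 6.4%)^6 ≈ C$161,306.92.
Price-level factor over 6 years: (1 + 6.6%)^6 ≈ 1.4673821377.
The maturity value deflated by that factor is the answer in today's purchasing power.

C$109,928.37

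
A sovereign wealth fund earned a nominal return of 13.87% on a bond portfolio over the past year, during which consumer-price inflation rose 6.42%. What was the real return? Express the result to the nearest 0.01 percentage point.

Real return via the Fisher equation: (1 + 13.87%)/(1 + 6.42%) − 1 = 1.1387/1.0642 − 1 ≈ 0.07001.

7.00%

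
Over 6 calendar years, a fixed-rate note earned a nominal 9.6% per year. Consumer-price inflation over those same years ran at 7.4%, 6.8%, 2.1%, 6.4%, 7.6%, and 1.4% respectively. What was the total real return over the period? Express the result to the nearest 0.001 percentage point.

27.488%

Cumulative inflation factor: 1.074 × 1.068 × 1.021 × 1.064 × 1.076 × 1.014 ≈ 1.35954.
Nominal growth factor: 1.73326. Real growth factor = 1.73326 / 1.35954 ≈ 1.27488.
Total real return ≈ 27.4883%.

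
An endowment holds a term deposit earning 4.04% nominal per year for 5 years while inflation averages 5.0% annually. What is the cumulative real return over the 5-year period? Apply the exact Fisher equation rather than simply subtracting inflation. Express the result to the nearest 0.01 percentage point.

The annual real rate is (1+4.04%)/(1+5.0%) − 1 = -0.9143%.
Compounded over 5 years: (1 + -0.009143)^5 − 1 ≈ -0.04489.

-4.49%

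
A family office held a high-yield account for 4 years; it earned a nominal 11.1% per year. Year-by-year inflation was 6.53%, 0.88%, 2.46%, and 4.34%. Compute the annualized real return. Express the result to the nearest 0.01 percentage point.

7.31%

Cumulative inflation factor: 1.0653 × 1.0088 × 1.0246 × 1.0434 ≈ 1.14890.
Nominal growth factor: 1.52355. Real growth factor = 1.52355 / 1.14890 ≈ 1.32609.
Annualized: 1.32609^(1/4) − 1 ≈ 0.07311.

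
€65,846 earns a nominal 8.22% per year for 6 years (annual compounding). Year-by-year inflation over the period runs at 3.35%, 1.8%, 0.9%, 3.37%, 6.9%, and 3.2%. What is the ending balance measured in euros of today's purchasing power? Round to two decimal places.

Nominal value at maturity: €65,846 × (1 + 8.22%)^6 ≈ €105,772.94.
Price-level factor over 6 years: 1.0335 × 1.018 × 1.009 × 1.0337 × 1.069 × 1.032 ≈ 1.2106018799.
Dividing the nominal maturity value by the price-level factor gives the value in today's money.

€87,372.19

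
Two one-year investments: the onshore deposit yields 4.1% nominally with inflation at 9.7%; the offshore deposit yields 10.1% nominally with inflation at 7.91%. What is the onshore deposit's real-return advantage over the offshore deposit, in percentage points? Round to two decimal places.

-7.13

The onshore deposit real return: 1.041/1.097 − 1 = -5.105%.
The offshore deposit real return: 1.101/1.0791 − 1 = 2.029%.
Difference: -5.105 − 2.029 = -7.134 pp.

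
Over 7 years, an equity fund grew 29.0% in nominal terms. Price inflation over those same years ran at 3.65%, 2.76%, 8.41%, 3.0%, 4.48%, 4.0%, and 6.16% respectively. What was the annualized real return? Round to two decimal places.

Cumulative inflation factor: 1.0365 × 1.0276 × 1.0841 × 1.030 × 1.0448 × 1.040 × 1.0616 ≈ 1.37192.
Nominal growth factor: 1.29000. Real growth factor = 1.29000 / 1.37192 ≈ 0.94029.
Annualized: 0.94029^(1/7) − 1 ≈ -0.00876.

-0.88%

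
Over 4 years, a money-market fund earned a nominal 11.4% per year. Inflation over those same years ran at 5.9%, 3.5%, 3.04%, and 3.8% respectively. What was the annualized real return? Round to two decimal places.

7.06%

Cumulative inflation factor: 1.059 × 1.035 × 1.0304 × 1.038 ≈ 1.17230.
Nominal growth factor: 1.54007. Real growth factor = 1.54007 / 1.17230 ≈ 1.31372.
Annualized: 1.31372^(1/4) − 1 ≈ 0.07060.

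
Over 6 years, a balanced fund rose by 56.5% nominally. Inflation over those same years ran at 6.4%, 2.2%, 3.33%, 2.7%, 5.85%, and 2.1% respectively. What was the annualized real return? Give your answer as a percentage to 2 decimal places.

3.86%

Cumulative inflation factor: 1.064 × 1.022 × 1.0333 × 1.027 × 1.0585 × 1.021 ≈ 1.24711.
Nominal growth factor: 1.56500. Real growth factor = 1.56500 / 1.24711 ≈ 1.25490.
Annualized: 1.25490^(1/6) − 1 ≈ 0.03857.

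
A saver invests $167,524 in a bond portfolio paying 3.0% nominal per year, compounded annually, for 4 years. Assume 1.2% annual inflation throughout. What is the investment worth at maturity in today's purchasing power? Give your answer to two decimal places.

Nominal value at maturity: $167,524 × (1 + 3.0%)^4 ≈ $188,549.74.
Price-level factor over 4 years: (1 + 1.2%)^4 ≈ 1.0488709327.
The maturity value deflated by that factor is the answer in today's purchasing power.

$179,764.48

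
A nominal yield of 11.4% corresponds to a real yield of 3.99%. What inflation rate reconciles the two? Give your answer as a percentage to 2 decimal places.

From (1+r_nom) = (1+r_real)(1+π), we get 1+π = (1 + 11.4%)/(1 + 3.99%) = 1.114/1.0399 ≈ 1.07126.
So π ≈ 7.1257%.

7.13%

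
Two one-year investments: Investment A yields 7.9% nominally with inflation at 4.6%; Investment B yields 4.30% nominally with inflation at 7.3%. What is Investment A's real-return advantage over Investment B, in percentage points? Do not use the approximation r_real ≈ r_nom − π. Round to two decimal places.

Investment A real return: 1.079/1.046 − 1 = 3.155%.
Investment B real return: 1.0430/1.073 − 1 = -2.796%.
Difference: 3.155 − (-2.796) = 5.951 pp.

5.95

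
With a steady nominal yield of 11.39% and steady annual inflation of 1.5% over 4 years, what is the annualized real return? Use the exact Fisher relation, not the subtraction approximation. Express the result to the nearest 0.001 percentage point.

With constant rates the annual real return is the same each year: (1+11.39%)/(1+1.5%) − 1 = 0.09744.

9.744%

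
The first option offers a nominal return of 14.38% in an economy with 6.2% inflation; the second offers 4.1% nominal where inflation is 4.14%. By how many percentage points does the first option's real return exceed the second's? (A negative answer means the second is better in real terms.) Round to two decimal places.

The first option real return: 1.1438/1.062 − 1 = 7.702%.
The second real return: 1.041/1.0414 − 1 = -0.038%.
Difference: 7.702 − (-0.038) = 7.740 pp.

7.74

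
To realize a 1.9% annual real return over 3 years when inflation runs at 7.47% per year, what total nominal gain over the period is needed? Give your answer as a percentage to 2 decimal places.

Required annual nominal rate: (1+1.9%)(1+7.47%) − 1 = 9.51193%.
Cumulative over 3 years: (1 + 0.0951193)^3 − 1 ≈ 0.31336.

31.34%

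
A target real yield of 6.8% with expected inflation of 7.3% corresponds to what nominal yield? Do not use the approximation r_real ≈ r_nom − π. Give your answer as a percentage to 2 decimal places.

14.60%

By the Fisher equation, 1 + r_nom = (1 + 6.8%)(1 + 7.3%) = 1.068 × 1.073 = 1.145964.
So r_nom = 14.5964%.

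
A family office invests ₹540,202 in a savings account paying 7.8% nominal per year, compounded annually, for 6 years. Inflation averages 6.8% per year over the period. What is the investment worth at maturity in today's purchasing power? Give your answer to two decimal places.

₹571,269.76

Nominal value at maturity: ₹540,202 × (1 + 7.8%)^6 ≈ ₹847,751.86.
Price-level factor over 6 years: (1 + 6.8%)^6 ≈ 1.4839781831.
Dividing the nominal maturity value by the price-level factor gives the value in today's money.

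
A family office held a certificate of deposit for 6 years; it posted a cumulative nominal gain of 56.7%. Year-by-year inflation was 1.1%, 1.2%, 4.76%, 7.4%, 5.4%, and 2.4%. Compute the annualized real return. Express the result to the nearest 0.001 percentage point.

3.944%

Cumulative inflation factor: 1.011 × 1.012 × 1.0476 × 1.074 × 1.054 × 1.024 ≈ 1.24243.
Nominal growth factor: 1.56700. Real growth factor = 1.56700 / 1.24243 ≈ 1.26124.
Annualized: 1.26124^(1/6) − 1 ≈ 0.03944.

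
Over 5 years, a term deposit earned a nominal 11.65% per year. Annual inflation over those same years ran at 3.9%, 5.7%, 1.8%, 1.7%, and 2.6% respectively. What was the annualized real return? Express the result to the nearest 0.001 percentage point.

8.262%

Cumulative inflation factor: 1.039 × 1.057 × 1.018 × 1.017 × 1.026 ≈ 1.16656.
Nominal growth factor: 1.73498. Real growth factor = 1.73498 / 1.16656 ≈ 1.48726.
Annualized: 1.48726^(1/5) − 1 ≈ 0.08262.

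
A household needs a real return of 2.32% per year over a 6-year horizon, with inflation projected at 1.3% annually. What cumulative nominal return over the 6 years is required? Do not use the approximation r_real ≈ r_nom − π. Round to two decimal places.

Required annual nominal rate: (1+2.32%)(1+1.3%) − 1 = 3.65016%.
Cumulative over 6 years: (1 + 0.0365016)^6 − 1 ≈ 0.23999.

24.00%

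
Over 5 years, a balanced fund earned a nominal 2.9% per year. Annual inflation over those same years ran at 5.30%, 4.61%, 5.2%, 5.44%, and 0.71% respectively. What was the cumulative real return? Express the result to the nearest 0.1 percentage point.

-6.2%

Cumulative inflation factor: 1.0530 × 1.0461 × 1.052 × 1.0544 × 1.0071 ≈ 1.23054.
Nominal growth factor: 1.15366. Real growth factor = 1.15366 / 1.23054 ≈ 0.93752.
Total real return ≈ -6.2478%.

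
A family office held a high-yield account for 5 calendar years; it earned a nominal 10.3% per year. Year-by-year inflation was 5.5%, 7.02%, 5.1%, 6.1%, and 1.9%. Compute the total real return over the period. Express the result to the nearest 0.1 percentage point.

Cumulative inflation factor: 1.055 × 1.0702 × 1.051 × 1.061 × 1.019 ≈ 1.28295.
Nominal growth factor: 1.63259. Real growth factor = 1.63259 / 1.28295 ≈ 1.27253.
Total real return ≈ 27.2530%.

27.3%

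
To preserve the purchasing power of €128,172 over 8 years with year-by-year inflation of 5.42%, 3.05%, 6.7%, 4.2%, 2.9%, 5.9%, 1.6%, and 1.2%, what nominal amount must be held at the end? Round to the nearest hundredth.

€173,453.02

Cumulative price-level factor: 1.0542 × 1.0305 × 1.067 × 1.042 × 1.029 × 1.059 × 1.016 × 1.012 ≈ 1.3532832352.
The nominal amount required is €128,172 scaled up by that factor.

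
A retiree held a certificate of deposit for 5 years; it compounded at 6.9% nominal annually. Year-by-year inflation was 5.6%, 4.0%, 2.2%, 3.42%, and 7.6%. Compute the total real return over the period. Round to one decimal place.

Cumulative inflation factor: 1.056 × 1.040 × 1.022 × 1.0342 × 1.076 ≈ 1.24901.
Nominal growth factor: 1.39601. Real growth factor = 1.39601 / 1.24901 ≈ 1.11770.
Total real return ≈ 11.7696%.

11.8%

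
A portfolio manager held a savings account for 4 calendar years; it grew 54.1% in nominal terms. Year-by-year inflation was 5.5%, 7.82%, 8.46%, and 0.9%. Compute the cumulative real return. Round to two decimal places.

Cumulative inflation factor: 1.055 × 1.0782 × 1.0846 × 1.009 ≈ 1.24484.
Nominal growth factor: 1.54100. Real growth factor = 1.54100 / 1.24484 ≈ 1.23791.
Total real return ≈ 23.7913%.

23.79%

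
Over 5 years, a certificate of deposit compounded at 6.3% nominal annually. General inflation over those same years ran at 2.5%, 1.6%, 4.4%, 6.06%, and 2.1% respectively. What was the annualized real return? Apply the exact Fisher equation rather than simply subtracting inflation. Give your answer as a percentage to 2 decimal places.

2.89%

Cumulative inflation factor: 1.025 × 1.016 × 1.044 × 1.0606 × 1.021 ≈ 1.17732.
Nominal growth factor: 1.35727. Real growth factor = 1.35727 / 1.17732 ≈ 1.15284.
Annualized: 1.15284^(1/5) − 1 ≈ 0.02886.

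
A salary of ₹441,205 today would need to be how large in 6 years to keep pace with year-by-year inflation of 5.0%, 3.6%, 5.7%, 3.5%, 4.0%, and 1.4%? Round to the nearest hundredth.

Cumulative price-level factor: 1.050 × 1.036 × 1.057 × 1.035 × 1.040 × 1.014 ≈ 1.2549767668.
Multiplying ₹441,205 by the price-level factor gives the future nominal sum.

₹553,702.02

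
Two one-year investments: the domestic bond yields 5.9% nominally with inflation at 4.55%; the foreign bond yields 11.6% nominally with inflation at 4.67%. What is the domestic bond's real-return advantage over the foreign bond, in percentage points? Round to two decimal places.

The domestic bond real return: 1.059/1.0455 − 1 = 1.291%.
The foreign bond real return: 1.116/1.0467 − 1 = 6.621%.
Difference: 1.291 − 6.621 = -5.330 pp.

-5.33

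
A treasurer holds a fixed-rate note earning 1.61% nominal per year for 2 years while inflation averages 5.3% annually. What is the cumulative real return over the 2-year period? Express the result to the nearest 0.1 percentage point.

The annual real rate is (1+1.61%)/(1+5.3%) − 1 = -3.5043%.
Compounded over 2 years: (1 + -0.035043)^2 − 1 ≈ -0.06886.

-6.9%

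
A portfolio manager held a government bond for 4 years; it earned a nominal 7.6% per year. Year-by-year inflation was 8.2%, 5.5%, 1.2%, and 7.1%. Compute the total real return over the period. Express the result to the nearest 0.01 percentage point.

8.34%

Cumulative inflation factor: 1.082 × 1.055 × 1.012 × 1.071 ≈ 1.23723.
Nominal growth factor: 1.34045. Real growth factor = 1.34045 / 1.23723 ≈ 1.08343.
Total real return ≈ 8.3426%.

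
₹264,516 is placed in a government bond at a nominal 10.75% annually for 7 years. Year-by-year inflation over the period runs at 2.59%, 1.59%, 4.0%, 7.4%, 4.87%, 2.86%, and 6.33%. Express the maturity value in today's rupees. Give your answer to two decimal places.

Nominal value at maturity: ₹264,516 × (1 + 10.75%)^7 ≈ ₹540,577.66.
Price-level factor over 7 years: 1.0259 × 1.0159 × 1.040 × 1.074 × 1.0487 × 1.0286 × 1.0633 ≈ 1.3352027331.
The maturity value deflated by that factor is the answer in today's purchasing power.

₹404,865.60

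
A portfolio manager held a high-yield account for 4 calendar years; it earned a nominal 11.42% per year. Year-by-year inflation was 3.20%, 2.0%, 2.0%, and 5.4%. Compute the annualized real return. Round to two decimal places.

8.03%

Cumulative inflation factor: 1.0320 × 1.020 × 1.020 × 1.054 ≈ 1.13167.
Nominal growth factor: 1.54118. Real growth factor = 1.54118 / 1.13167 ≈ 1.36186.
Annualized: 1.36186^(1/4) − 1 ≈ 0.08027.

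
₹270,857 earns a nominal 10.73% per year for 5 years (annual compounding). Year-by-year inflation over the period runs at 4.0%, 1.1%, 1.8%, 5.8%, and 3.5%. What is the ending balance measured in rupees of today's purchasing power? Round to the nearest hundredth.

Nominal value at maturity: ₹270,857 × (1 + 10.73%)^5 ≈ ₹450,885.81.
Price-level factor over 5 years: 1.040 × 1.011 × 1.018 × 1.058 × 1.035 ≈ 1.1720827934.
The maturity value deflated by that factor is the answer in today's purchasing power.

₹384,687.68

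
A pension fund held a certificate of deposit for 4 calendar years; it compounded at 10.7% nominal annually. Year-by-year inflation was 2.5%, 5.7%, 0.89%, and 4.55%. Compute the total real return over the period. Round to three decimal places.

Cumulative inflation factor: 1.025 × 1.057 × 1.0089 × 1.0455 ≈ 1.14280.
Nominal growth factor: 1.50173. Real growth factor = 1.50173 / 1.14280 ≈ 1.31407.
Total real return ≈ 31.4073%.

31.407%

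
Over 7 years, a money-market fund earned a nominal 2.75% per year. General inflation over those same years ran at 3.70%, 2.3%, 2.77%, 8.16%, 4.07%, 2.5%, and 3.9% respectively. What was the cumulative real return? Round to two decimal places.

-7.48%

Cumulative inflation factor: 1.0370 × 1.023 × 1.0277 × 1.0816 × 1.0407 × 1.025 × 1.039 ≈ 1.30693.
Nominal growth factor: 1.20913. Real growth factor = 1.20913 / 1.30693 ≈ 0.92517.
Total real return ≈ -7.4832%.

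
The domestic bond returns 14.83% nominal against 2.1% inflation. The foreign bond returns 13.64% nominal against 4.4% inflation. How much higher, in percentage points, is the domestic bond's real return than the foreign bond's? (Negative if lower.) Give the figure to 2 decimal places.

The domestic bond real return: 1.1483/1.021 − 1 = 12.468%.
The foreign bond real return: 1.1364/1.044 − 1 = 8.851%.
Difference: 12.468 − 8.851 = 3.617 pp.

3.62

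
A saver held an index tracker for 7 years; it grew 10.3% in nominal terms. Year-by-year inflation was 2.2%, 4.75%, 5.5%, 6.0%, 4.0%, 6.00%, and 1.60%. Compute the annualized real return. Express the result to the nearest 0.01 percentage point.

-2.75%

Cumulative inflation factor: 1.022 × 1.0475 × 1.055 × 1.060 × 1.040 × 1.0600 × 1.0160 ≈ 1.34090.
Nominal growth factor: 1.10300. Real growth factor = 1.10300 / 1.34090 ≈ 0.82258.
Annualized: 0.82258^(1/7) − 1 ≈ -0.02752.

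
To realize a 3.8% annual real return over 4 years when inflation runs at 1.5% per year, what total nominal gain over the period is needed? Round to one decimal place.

23.2%

Required annual nominal rate: (1+3.8%)(1+1.5%) − 1 = 5.357%.
Cumulative over 4 years: (1 + 0.05357)^4 − 1 ≈ 0.23212.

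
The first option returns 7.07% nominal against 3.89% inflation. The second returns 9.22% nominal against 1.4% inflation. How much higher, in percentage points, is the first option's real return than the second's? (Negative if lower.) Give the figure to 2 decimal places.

-4.65

The first option real return: 1.0707/1.0389 − 1 = 3.061%.
The second real return: 1.0922/1.014 − 1 = 7.712%.
Difference: 3.061 − 7.712 = -4.651 pp.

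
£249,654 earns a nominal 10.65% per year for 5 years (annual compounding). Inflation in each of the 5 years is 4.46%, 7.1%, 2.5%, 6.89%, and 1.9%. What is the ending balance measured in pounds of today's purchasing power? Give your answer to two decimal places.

Nominal value at maturity: £249,654 × (1 + 10.65%)^5 ≈ £414,090.84.
Price-level factor over 5 years: 1.0446 × 1.071 × 1.025 × 1.0689 × 1.019 ≈ 1.2490350305.
The maturity value deflated by that factor is the answer in today's purchasing power.

£331,528.60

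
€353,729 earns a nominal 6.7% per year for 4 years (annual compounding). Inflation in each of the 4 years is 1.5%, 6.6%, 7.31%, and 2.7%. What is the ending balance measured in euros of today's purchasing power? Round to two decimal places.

€384,498.33

Nominal value at maturity: €353,729 × (1 + 6.7%)^4 ≈ €458,488.39.
Price-level factor over 4 years: 1.015 × 1.066 × 1.0731 × 1.027 ≈ 1.1924327227.
Dividing the nominal maturity value by the price-level factor gives the value in today's money.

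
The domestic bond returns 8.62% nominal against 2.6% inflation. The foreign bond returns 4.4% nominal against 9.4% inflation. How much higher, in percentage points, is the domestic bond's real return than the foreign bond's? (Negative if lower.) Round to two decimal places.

The domestic bond real return: 1.0862/1.026 − 1 = 5.867%.
The foreign bond real return: 1.044/1.094 − 1 = -4.570%.
Difference: 5.867 − (-4.570) = 10.437 pp.

10.44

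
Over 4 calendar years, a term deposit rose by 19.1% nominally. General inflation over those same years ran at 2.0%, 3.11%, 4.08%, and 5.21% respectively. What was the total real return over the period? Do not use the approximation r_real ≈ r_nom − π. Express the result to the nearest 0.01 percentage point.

Cumulative inflation factor: 1.020 × 1.0311 × 1.0408 × 1.0521 ≈ 1.15166.
Nominal growth factor: 1.19100. Real growth factor = 1.19100 / 1.15166 ≈ 1.03416.
Total real return ≈ 3.4157%.

3.42%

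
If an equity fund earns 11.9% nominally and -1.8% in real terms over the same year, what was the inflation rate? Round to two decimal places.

From (1+r_nom) = (1+r_real)(1+π), we get 1+π = (1 + 11.9%)/(1 − 1.8%) = 1.119/0.982 ≈ 1.13951.
So π ≈ 13.9511%.

13.95%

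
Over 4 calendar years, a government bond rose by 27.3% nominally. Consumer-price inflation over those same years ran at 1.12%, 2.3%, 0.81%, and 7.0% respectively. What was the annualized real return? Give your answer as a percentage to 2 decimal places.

Cumulative inflation factor: 1.0112 × 1.023 × 1.0081 × 1.070 ≈ 1.11584.
Nominal growth factor: 1.27300. Real growth factor = 1.27300 / 1.11584 ≈ 1.14085.
Annualized: 1.14085^(1/4) − 1 ≈ 0.03349.

3.35%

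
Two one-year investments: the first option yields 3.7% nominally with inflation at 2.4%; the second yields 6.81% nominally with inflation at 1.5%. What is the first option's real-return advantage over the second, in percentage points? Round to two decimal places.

The first option real return: 1.037/1.024 − 1 = 1.270%.
The second real return: 1.0681/1.015 − 1 = 5.232%.
Difference: 1.270 − 5.232 = -3.962 pp.

-3.96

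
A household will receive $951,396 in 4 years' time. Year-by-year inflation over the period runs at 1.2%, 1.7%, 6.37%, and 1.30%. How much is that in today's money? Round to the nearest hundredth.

Price-level factor over 4 years: 1.012 × 1.017 × 1.0637 × 1.0130 ≈ 1.1089962306.
Purchasing power today: $951,396 divided by that factor.

$857,889.30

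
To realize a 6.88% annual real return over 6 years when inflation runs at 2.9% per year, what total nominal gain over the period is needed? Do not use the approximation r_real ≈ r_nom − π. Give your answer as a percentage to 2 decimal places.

76.96%

Required annual nominal rate: (1+6.88%)(1+2.9%) − 1 = 9.97952%.
Cumulative over 6 years: (1 + 0.0997952)^6 − 1 ≈ 0.76958.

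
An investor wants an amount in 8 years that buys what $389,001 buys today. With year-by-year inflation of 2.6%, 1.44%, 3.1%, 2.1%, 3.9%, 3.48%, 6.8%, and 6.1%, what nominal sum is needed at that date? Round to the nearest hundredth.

Cumulative price-level factor: 1.026 × 1.0144 × 1.031 × 1.021 × 1.039 × 1.0348 × 1.068 × 1.061 ≈ 1.3347490268.
Multiplying $389,001 by the price-level factor gives the future nominal sum.

$519,218.71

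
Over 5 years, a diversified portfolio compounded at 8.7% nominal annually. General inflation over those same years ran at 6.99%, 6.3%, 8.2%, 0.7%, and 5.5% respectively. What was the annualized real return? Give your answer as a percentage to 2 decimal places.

3.03%

Cumulative inflation factor: 1.0699 × 1.063 × 1.082 × 1.007 × 1.055 ≈ 1.30733.
Nominal growth factor: 1.51757. Real growth factor = 1.51757 / 1.30733 ≈ 1.16081.
Annualized: 1.16081^(1/5) − 1 ≈ 0.03027.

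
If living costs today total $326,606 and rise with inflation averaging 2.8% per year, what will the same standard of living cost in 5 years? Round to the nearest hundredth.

$374,964.14

Cumulative price-level factor: (1+2.8%)^5 ≈ 1.1480626105.
Multiplying $326,606 by the price-level factor gives the future nominal sum.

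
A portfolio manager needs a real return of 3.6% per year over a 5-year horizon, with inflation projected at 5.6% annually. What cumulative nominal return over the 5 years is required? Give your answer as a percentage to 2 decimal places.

Required annual nominal rate: (1+3.6%)(1+5.6%) − 1 = 9.4016%.
Cumulative over 5 years: (1 + 0.094016)^5 − 1 ≈ 0.56718.

56.72%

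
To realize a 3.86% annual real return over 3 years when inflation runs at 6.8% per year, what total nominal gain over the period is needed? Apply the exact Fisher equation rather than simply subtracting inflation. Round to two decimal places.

36.48%

Required annual nominal rate: (1+3.86%)(1+6.8%) − 1 = 10.92248%.
Cumulative over 3 years: (1 + 0.1092248)^3 − 1 ≈ 0.36477.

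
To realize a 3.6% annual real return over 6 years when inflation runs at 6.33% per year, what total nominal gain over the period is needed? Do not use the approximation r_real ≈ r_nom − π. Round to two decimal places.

Required annual nominal rate: (1+3.6%)(1+6.33%) − 1 = 10.15788%.
Cumulative over 6 years: (1 + 0.1015788)^6 − 1 ≈ 0.78687.

78.69%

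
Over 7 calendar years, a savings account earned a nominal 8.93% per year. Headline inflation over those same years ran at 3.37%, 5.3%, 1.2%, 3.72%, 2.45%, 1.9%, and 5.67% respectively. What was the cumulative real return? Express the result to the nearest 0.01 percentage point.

Cumulative inflation factor: 1.0337 × 1.053 × 1.012 × 1.0372 × 1.0245 × 1.019 × 1.0567 ≈ 1.26039.
Nominal growth factor: 1.81984. Real growth factor = 1.81984 / 1.26039 ≈ 1.44387.
Total real return ≈ 44.3872%.

44.39%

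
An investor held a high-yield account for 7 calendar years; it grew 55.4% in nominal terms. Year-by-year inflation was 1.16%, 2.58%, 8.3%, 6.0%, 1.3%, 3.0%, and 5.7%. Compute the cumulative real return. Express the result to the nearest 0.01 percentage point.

Cumulative inflation factor: 1.0116 × 1.0258 × 1.083 × 1.060 × 1.013 × 1.030 × 1.057 ≈ 1.31379.
Nominal growth factor: 1.55400. Real growth factor = 1.55400 / 1.31379 ≈ 1.18283.
Total real return ≈ 18.2833%.

18.28%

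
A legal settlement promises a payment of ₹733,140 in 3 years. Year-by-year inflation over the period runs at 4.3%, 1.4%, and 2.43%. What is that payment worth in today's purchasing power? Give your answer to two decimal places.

Price-level factor over 3 years: 1.043 × 1.014 × 1.0243 = 1.0833017286.
Purchasing power today: ₹733,140 divided by that factor.

₹676,764.36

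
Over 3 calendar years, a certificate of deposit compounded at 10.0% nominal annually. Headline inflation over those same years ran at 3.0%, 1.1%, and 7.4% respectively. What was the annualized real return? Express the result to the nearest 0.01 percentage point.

5.97%

Cumulative inflation factor: 1.030 × 1.011 × 1.074 ≈ 1.11839.
Nominal growth factor: 1.33100. Real growth factor = 1.33100 / 1.11839 ≈ 1.19011.
Annualized: 1.19011^(1/3) − 1 ≈ 0.05973.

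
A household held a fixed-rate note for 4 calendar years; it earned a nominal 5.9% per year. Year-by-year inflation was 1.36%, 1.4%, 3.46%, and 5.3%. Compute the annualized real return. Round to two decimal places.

Cumulative inflation factor: 1.0136 × 1.014 × 1.0346 × 1.053 ≈ 1.11971.
Nominal growth factor: 1.25772. Real growth factor = 1.25772 / 1.11971 ≈ 1.12326.
Annualized: 1.12326^(1/4) − 1 ≈ 0.02948.

2.95%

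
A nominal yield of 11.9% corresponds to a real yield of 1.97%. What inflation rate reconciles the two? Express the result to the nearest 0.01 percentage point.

9.74%

From (1+r_nom) = (1+r_real)(1+π), we get 1+π = (1 + 11.9%)/(1 + 1.97%) = 1.119/1.0197 ≈ 1.09738.
So π ≈ 9.7382%.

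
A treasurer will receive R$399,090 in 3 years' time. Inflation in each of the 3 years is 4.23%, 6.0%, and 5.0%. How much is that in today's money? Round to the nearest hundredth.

Price-level factor over 3 years: 1.0423 × 1.060 × 1.050 = 1.1600799.
Purchasing power today: R$399,090 divided by that factor.

R$344,019.41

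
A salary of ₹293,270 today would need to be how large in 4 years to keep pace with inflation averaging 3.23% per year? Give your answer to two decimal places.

Cumulative price-level factor: (1+3.23%)^4 ≈ 1.1355956215.
The nominal amount required is ₹293,270 scaled up by that factor.

₹333,036.13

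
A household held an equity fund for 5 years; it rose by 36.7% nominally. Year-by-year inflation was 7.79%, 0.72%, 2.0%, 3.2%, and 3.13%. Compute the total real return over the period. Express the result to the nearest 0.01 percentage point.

15.99%

Cumulative inflation factor: 1.0779 × 1.0072 × 1.020 × 1.032 × 1.0313 ≈ 1.17858.
Nominal growth factor: 1.36700. Real growth factor = 1.36700 / 1.17858 ≈ 1.15987.
Total real return ≈ 15.9870%.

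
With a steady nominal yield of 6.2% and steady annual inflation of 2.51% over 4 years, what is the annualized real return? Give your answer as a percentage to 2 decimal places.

3.60%

With constant rates the annual real return is the same each year: (1+6.2%)/(1+2.51%) − 1 = 0.03600.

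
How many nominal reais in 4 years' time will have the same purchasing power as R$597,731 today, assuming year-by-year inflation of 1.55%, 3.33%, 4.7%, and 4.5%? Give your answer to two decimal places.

R$686,238.55

Cumulative price-level factor: 1.0155 × 1.0333 × 1.047 × 1.045 ≈ 1.1480725395.
Multiplying R$597,731 by the price-level factor gives the future nominal sum.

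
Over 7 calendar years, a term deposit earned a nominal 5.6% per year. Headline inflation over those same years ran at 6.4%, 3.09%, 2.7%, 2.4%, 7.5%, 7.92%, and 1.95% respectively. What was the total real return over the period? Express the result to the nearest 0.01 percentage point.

Cumulative inflation factor: 1.064 × 1.0309 × 1.027 × 1.024 × 1.075 × 1.0792 × 1.0195 ≈ 1.36435.
Nominal growth factor: 1.46436. Real growth factor = 1.46436 / 1.36435 ≈ 1.07330.
Total real return ≈ 7.3300%.

7.33%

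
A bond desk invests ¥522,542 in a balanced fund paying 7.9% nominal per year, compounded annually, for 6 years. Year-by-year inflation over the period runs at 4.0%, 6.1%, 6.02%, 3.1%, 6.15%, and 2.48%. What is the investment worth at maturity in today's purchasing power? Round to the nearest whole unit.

Nominal value at maturity: ¥522,542 × (1 + 7.9%)^6 ≈ ¥824,612.
Price-level factor over 6 years: 1.040 × 1.061 × 1.0602 × 1.031 × 1.0615 × 1.0248 ≈ 1.3120618368.
The maturity value deflated by that factor is the answer in today's purchasing power.

¥628,486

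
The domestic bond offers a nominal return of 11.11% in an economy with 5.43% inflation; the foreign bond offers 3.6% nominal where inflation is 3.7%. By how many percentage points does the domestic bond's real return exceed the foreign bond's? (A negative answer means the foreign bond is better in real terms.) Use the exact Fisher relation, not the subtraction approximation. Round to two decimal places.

5.48

The domestic bond real return: 1.1111/1.0543 − 1 = 5.387%.
The foreign bond real return: 1.036/1.037 − 1 = -0.096%.
Difference: 5.387 − (-0.096) = 5.483 pp.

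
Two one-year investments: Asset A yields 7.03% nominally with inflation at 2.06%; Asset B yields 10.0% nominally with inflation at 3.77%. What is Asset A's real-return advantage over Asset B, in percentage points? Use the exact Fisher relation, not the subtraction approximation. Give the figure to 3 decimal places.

-1.134

Asset A real return: 1.0703/1.0206 − 1 = 4.8697%.
Asset B real return: 1.100/1.0377 − 1 = 6.0037%.
Difference: 4.8697 − 6.0037 = -1.1340 pp.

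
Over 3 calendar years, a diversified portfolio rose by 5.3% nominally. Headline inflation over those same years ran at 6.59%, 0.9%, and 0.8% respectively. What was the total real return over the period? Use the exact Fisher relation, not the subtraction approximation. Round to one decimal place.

Cumulative inflation factor: 1.0659 × 1.009 × 1.008 ≈ 1.08410.
Nominal growth factor: 1.05300. Real growth factor = 1.05300 / 1.08410 ≈ 0.97132.
Total real return ≈ -2.8685%.

-2.9%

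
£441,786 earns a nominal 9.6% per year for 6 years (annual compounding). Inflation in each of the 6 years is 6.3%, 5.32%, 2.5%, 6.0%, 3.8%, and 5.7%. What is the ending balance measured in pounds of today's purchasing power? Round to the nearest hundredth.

Nominal value at maturity: £441,786 × (1 + 9.6%)^6 ≈ £765,729.32.
Price-level factor over 6 years: 1.063 × 1.0532 × 1.025 × 1.060 × 1.038 × 1.057 ≈ 1.3345848375.
Dividing the nominal maturity value by the price-level factor gives the value in today's money.

£573,758.44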